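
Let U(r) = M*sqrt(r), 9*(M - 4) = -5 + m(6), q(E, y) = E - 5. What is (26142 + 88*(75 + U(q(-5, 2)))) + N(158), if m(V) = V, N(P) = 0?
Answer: 32742 + 3256*I*sqrt(10)/9 ≈ 32742.0 + 1144.0*I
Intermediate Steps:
q(E, y) = -5 + E
M = 37/9 (M = 4 + (-5 + 6)/9 = 4 + (1/9)*1 = 4 + 1/9 = 37/9 ≈ 4.1111)
U(r) = 37*sqrt(r)/9
(26142 + 88*(75 + U(q(-5, 2)))) + N(158) = (26142 + 88*(75 + 37*sqrt(-5 - 5)/9)) + 0 = (26142 + 88*(75 + 37*sqrt(-10)/9)) + 0 = (26142 + 88*(75 + 37*(I*sqrt(10))/9)) + 0 = (26142 + 88*(75 + 37*I*sqrt(10)/9)) + 0 = (26142 + (6600 + 3256*I*sqrt(10)/9)) + 0 = (32742 + 3256*I*sqrt(10)/9) + 0 = 32742 + 3256*I*sqrt(10)/9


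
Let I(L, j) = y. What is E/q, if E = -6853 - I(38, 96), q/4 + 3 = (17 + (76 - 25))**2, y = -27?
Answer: -3413/9242 ≈ -0.36929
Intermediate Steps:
I(L, j) = -27
q = 18484 (q = -12 + 4*(17 + (76 - 25))**2 = -12 + 4*(17 + 51)**2 = -12 + 4*68**2 = -12 + 4*4624 = -12 + 18496 = 18484)
E = -6826 (E = -6853 - 1*(-27) = -6853 + 27 = -6826)
E/q = -6826/18484 = -6826*1/18484 = -3413/9242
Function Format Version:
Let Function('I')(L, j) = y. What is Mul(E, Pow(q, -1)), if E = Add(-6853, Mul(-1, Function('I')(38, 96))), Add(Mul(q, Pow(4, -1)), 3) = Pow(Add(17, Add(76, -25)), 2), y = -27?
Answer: Rational(-3413, 9242) ≈ -0.36929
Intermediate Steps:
Function('I')(L, j) = -27
q = 18484 (q = Add(-12, Mul(4, Pow(Add(17, Add(76, -25)), 2))) = Add(-12, Mul(4, Pow(Add(17, 51), 2))) = Add(-12, Mul(4, Pow(68, 2))) = Add(-12, Mul(4, 4624)) = Add(-12, 18496) = 18484)
E = -6826 (E = Add(-6853, Mul(-1, -27)) = Add(-6853, 27) = -6826)
Mul(E, Pow(q, -1)) = Mul(-6826, Pow(18484, -1)) = Mul(-6826, Rational(1, 18484)) = Rational(-3413, 9242)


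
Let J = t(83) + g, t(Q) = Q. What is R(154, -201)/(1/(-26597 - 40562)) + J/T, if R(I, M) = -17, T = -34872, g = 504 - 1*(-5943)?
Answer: 19906730243/17436 ≈ 1.1417e+6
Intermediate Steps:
g = 6447 (g = 504 + 5943 = 6447)
J = 6530 (J = 83 + 6447 = 6530)
R(154, -201)/(1/(-26597 - 40562)) + J/T = -17/(1/(-26597 - 40562)) + 6530/(-34872) = -17/(1/(-67159)) + 6530*(-1/34872) = -17/(-1/67159) - 3265/17436 = -17*(-67159) - 3265/17436 = 1141703 - 3265/17436 = 19906730243/17436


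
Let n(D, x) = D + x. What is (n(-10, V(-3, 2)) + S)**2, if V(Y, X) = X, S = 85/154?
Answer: 1315609/23716 ≈ 55.473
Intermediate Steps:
S = 85/154 (S = 85*(1/154) = 85/154 ≈ 0.55195)
(n(-10, V(-3, 2)) + S)**2 = ((-10 + 2) + 85/154)**2 = (-8 + 85/154)**2 = (-1147/154)**2 = 1315609/23716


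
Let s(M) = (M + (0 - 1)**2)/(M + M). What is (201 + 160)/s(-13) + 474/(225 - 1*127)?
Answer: 231379/294 ≈ 787.00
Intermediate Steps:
s(M) = (1 + M)/(2*M) (s(M) = (M + (-1)**2)/((2*M)) = (M + 1)*(1/(2*M)) = (1 + M)*(1/(2*M)) = (1 + M)/(2*M))
(201 + 160)/s(-13) + 474/(225 - 1*127) = (201 + 160)/(((1/2)*(1 - 13)/(-13))) + 474/(225 - 1*127) = 361/(((1/2)*(-1/13)*(-12))) + 474/(225 - 127) = 361/(6/13) + 474/98 = 361*(13/6) + 474*(1/98) = 4693/6 + 237/49 = 231379/294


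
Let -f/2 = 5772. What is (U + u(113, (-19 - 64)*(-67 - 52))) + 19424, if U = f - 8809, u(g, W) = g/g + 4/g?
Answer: -104860/113 ≈ -927.96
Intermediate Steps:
f = -11544 (f = -2*5772 = -11544)
u(g, W) = 1 + 4/g
U = -20353 (U = -11544 - 8809 = -20353)
(U + u(113, (-19 - 64)*(-67 - 52))) + 19424 = (-20353 + (4 + 113)/113) + 19424 = (-20353 + (1/113)*117) + 19424 = (-20353 + 117/113) + 19424 = -2299772/113 + 19424 = -104860/113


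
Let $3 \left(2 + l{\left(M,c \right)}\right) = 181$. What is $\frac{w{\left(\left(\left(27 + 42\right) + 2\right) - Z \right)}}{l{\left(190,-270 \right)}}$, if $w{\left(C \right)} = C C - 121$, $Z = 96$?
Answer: $\frac{216}{25} \approx 8.64$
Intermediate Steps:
$l{\left(M,c \right)} = \frac{175}{3}$ ($l{\left(M,c \right)} = -2 + \frac{1}{3} \cdot 181 = -2 + \frac{181}{3} = \frac{175}{3}$)
$w{\left(C \right)} = -121 + C^{2}$ ($w{\left(C \right)} = C^{2} - 121 = -121 + C^{2}$)
$\frac{w{\left(\left(\left(27 + 42\right) + 2\right) - Z \right)}}{l{\left(190,-270 \right)}} = \frac{-121 + \left(\left(\left(27 + 42\right) + 2\right) - 96\right)^{2}}{\frac{175}{3}} = \left(-121 + \left(\left(69 + 2\right) - 96\right)^{2}\right) \frac{3}{175} = \left(-121 + \left(71 - 96\right)^{2}\right) \frac{3}{175} = \left(-121 + \left(-25\right)^{2}\right) \frac{3}{175} = \left(-121 + 625\right) \frac{3}{175} = 504 \cdot \frac{3}{175} = \frac{216}{25}$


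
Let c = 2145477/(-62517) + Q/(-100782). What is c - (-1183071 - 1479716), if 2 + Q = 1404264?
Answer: 2796136764317485/1050098049 ≈ 2.6627e+6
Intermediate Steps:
Q = 1404262 (Q = -2 + 1404264 = 1404262)
c = -50669285078/1050098049 (c = 2145477/(-62517) + 1404262/(-100782) = 2145477*(-1/62517) + 1404262*(-1/100782) = -715159/20839 - 702131/50391 = -50669285078/1050098049 ≈ -48.252)
c - (-1183071 - 1479716) = -50669285078/1050098049 - (-1183071 - 1479716) = -50669285078/1050098049 - 1*(-2662787) = -50669285078/1050098049 + 2662787 = 2796136764317485/1050098049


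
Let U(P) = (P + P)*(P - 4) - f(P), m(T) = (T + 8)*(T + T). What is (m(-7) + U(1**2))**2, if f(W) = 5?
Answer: 625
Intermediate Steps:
m(T) = 2*T*(8 + T) (m(T) = (8 + T)*(2*T) = 2*T*(8 + T))
U(P) = -5 + 2*P*(-4 + P) (U(P) = (P + P)*(P - 4) - 1*5 = (2*P)*(-4 + P) - 5 = 2*P*(-4 + P) - 5 = -5 + 2*P*(-4 + P))
(m(-7) + U(1**2))**2 = (2*(-7)*(8 - 7) + (-5 - 8*1**2 + 2*(1**2)**2))**2 = (2*(-7)*1 + (-5 - 8*1 + 2*1**2))**2 = (-14 + (-5 - 8 + 2*1))**2 = (-14 + (-5 - 8 + 2))**2 = (-14 - 11)**2 = (-25)**2 = 625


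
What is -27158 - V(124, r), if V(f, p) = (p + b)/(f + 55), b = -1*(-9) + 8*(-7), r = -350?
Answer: -4860885/179 ≈ -27156.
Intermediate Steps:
b = -47 (b = 9 - 56 = -47)
V(f, p) = (-47 + p)/(55 + f) (V(f, p) = (p - 47)/(f + 55) = (-47 + p)/(55 + f))
-27158 - V(124, r) = -27158 - (-47 - 350)/(55 + 124) = -27158 - (-397)/179 = -27158 - 1*(-397/179) = -27158 + 397/179 = -4860885/179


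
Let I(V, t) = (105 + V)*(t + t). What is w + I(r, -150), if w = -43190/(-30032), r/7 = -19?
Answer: 126155995/15016 ≈ 8401.4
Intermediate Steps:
r = -133 (r = 7*(-19) = -133)
I(V, t) = 2*t*(105 + V) (I(V, t) = (105 + V)*(2*t) = 2*t*(105 + V))
w = 21595/15016 (w = -43190*(-1/30032) = 21595/15016 ≈ 1.4381)
w + I(r, -150) = 21595/15016 + 2*(-150)*(105 - 133) = 21595/15016 + 2*(-150)*(-28) = 21595/15016 + 8400 = 126155995/15016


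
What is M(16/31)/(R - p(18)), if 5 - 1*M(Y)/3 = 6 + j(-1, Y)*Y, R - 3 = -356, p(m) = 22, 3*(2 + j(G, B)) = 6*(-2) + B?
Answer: -5789/360375 ≈ -0.016064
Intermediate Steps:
j(G, B) = -6 + B/3 (j(G, B) = -2 + (6*(-2) + B)/3 = -2 + (-12 + B)/3 = -2 + (-4 + B/3) = -6 + B/3)
R = -353 (R = 3 - 356 = -353)
M(Y) = -3 - 3*Y*(-6 + Y/3) (M(Y) = 15 - 3*(6 + (-6 + Y/3)*Y) = 15 - 3*(6 + Y*(-6 + Y/3)) = 15 + (-18 - 3*Y*(-6 + Y/3)) = -3 - 3*Y*(-6 + Y/3))
M(16/31)/(R - p(18)) = (-3 - 16/31*(-18 + 16/31))/(-353 - 1*22) = (-3 - 16*(1/31)*(-18 + 16*(1/31)))/(-353 - 22) = (-3 - 1*16/31*(-18 + 16/31))/(-375) = (-3 - 1*16/31*(-542/31))*(-1/375) = (-3 + 8672/961)*(-1/375) = (5789/961)*(-1/375) = -5789/360375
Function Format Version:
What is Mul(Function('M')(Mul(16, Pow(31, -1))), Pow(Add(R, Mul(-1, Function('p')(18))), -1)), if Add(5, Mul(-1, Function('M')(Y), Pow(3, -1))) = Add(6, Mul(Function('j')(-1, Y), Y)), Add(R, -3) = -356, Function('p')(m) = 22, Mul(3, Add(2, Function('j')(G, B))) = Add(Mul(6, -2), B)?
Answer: Rational(-5789, 360375) ≈ -0.016064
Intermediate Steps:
Function('j')(G, B) = Add(-6, Mul(Rational(1, 3), B)) (Function('j')(G, B) = Add(-2, Mul(Rational(1, 3), Add(Mul(6, -2), B))) = Add(-2, Mul(Rational(1, 3), Add(-12, B))) = Add(-2, Add(-4, Mul(Rational(1, 3), B))) = Add(-6, Mul(Rational(1, 3), B)))
R = -353 (R = Add(3, -356) = -353)
Function('M')(Y) = Add(-3, Mul(-3, Y, Add(-6, Mul(Rational(1, 3), Y)))) (Function('M')(Y) = Add(15, Mul(-3, Add(6, Mul(Add(-6, Mul(Rational(1, 3), Y)), Y)))) = Add(15, Mul(-3, Add(6, Mul(Y, Add(-6, Mul(Rational(1, 3), Y)))))) = Add(15, Add(-18, Mul(-3, Y, Add(-6, Mul(Rational(1, 3), Y))))) = Add(-3, Mul(-3, Y, Add(-6, Mul(Rational(1, 3), Y)))))
Mul(Function('M')(Mul(16, Pow(31, -1))), Pow(Add(R, Mul(-1, Function('p')(18))), -1)) = Mul(Add(-3, Mul(-1, Mul(16, Pow(31, -1)), Add(-18, Mul(16, Pow(31, -1))))), Pow(Add(-353, Mul(-1, 22)), -1)) = Mul(Add(-3, Mul(-1, Mul(16, Rational(1, 31)), Add(-18, Mul(16, Rational(1, 31))))), Pow(Add(-353, -22), -1)) = Mul(Add(-3, Mul(-1, Rational(16, 31), Add(-18, Rational(16, 31)))), Pow(-375, -1)) = Mul(Add(-3, Mul(-1, Rational(16, 31), Rational(-542, 31))), Rational(-1, 375)) = Mul(Add(-3, Rational(8672, 961)), Rational(-1, 375)) = Mul(Rational(5789, 961), Rational(-1, 375)) = Rational(-5789, 360375)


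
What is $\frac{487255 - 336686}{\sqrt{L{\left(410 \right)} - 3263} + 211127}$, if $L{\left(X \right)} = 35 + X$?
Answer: $\frac{31789181263}{44574612947} - \frac{150569 i \sqrt{2818}}{44574612947} \approx 0.71317 - 0.00017932 i$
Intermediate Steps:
$\frac{487255 - 336686}{\sqrt{L{\left(410 \right)} - 3263} + 211127} = \frac{487255 - 336686}{\sqrt{\left(35 + 410\right) - 3263} + 211127} = \frac{150569}{\sqrt{445 - 3263} + 211127} = \frac{150569}{\sqrt{-2818} + 211127} = \frac{150569}{i \sqrt{2818} + 211127} = \frac{150569}{211127 + i \sqrt{2818}}$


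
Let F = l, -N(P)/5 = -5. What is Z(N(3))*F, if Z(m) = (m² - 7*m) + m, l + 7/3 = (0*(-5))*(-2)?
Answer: -3325/3 ≈ -1108.3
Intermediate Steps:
l = -7/3 (l = -7/3 + (0*(-5))*(-2) = -7/3 + 0*(-2) = -7/3 + 0 = -7/3 ≈ -2.3333)
N(P) = 25 (N(P) = -5*(-5) = 25)
Z(m) = m² - 6*m
F = -7/3 ≈ -2.3333
Z(N(3))*F = (25*(-6 + 25))*(-7/3) = (25*19)*(-7/3) = 475*(-7/3) = -3325/3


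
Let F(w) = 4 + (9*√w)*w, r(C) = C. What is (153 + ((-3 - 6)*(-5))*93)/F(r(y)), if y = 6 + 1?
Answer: -17352/27767 + 273294*√7/27767 ≈ 25.416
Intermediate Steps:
y = 7
F(w) = 4 + 9*w^(3/2)
(153 + ((-3 - 6)*(-5))*93)/F(r(y)) = (153 + ((-3 - 6)*(-5))*93)/(4 + 9*7^(3/2)) = (153 - 9*(-5)*93)/(4 + 9*(7*√7)) = (153 + 45*93)/(4 + 63*√7) = (153 + 4185)/(4 + 63*√7) = 4338/(4 + 63*√7)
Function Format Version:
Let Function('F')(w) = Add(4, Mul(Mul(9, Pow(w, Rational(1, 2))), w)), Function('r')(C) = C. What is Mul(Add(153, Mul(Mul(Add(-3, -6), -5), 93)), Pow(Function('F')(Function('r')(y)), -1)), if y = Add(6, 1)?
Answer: Add(Rational(-17352, 27767), Mul(Rational(273294, 27767), Pow(7, Rational(1, 2)))) ≈ 25.416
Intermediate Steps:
y = 7
Function('F')(w) = Add(4, Mul(9, Pow(w, Rational(3, 2))))
Mul(Add(153, Mul(Mul(Add(-3, -6), -5), 93)), Pow(Function('F')(Function('r')(y)), -1)) = Mul(Add(153, Mul(Mul(Add(-3, -6), -5), 93)), Pow(Add(4, Mul(9, Pow(7, Rational(3, 2)))), -1)) = Mul(Add(153, Mul(Mul(-9, -5), 93)), Pow(Add(4, Mul(9, Mul(7, Pow(7, Rational(1, 2))))), -1)) = Mul(Add(153, Mul(45, 93)), Pow(Add(4, Mul(63, Pow(7, Rational(1, 2)))), -1)) = Mul(Add(153, 4185), Pow(Add(4, Mul(63, Pow(7, Rational(1, 2)))), -1)) = Mul(4338, Pow(Add(4, Mul(63, Pow(7, Rational(1, 2)))), -1))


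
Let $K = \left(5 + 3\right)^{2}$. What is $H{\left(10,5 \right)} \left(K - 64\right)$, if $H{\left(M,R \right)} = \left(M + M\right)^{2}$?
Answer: $0$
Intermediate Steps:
$H{\left(M,R \right)} = 4 M^{2}$ ($H{\left(M,R \right)} = \left(2 M\right)^{2} = 4 M^{2}$)
$K = 64$ ($K = 8^{2} = 64$)
$H{\left(10,5 \right)} \left(K - 64\right) = 4 \cdot 10^{2} \left(64 - 64\right) = 4 \cdot 100 \cdot 0 = 400 \cdot 0 = 0$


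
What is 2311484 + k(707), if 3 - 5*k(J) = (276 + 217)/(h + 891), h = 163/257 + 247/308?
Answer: 816435726609309/353208395 ≈ 2.3115e+6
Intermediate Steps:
h = 113683/79156 (h = 163*(1/257) + 247*(1/308) = 163/257 + 247/308 = 113683/79156 ≈ 1.4362)
k(J) = 172901129/353208395 (k(J) = ⅗ - (276 + 217)/(5*(113683/79156 + 891)) = ⅗ - 493/(5*70641679/79156) = ⅗ - 493*79156/(5*70641679) = ⅗ - ⅕*39023908/70641679 = ⅗ - 39023908/353208395 = 172901129/353208395)
2311484 + k(707) = 2311484 + 172901129/353208395 = 816435726609309/353208395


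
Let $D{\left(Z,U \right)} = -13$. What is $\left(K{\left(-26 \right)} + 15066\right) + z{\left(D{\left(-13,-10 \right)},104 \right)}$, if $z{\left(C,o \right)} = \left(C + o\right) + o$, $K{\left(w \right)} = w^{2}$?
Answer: $15937$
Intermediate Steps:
$z{\left(C,o \right)} = C + 2 o$
$\left(K{\left(-26 \right)} + 15066\right) + z{\left(D{\left(-13,-10 \right)},104 \right)} = \left(\left(-26\right)^{2} + 15066\right) + \left(-13 + 2 \cdot 104\right) = \left(676 + 15066\right) + \left(-13 + 208\right) = 15742 + 195 = 15937$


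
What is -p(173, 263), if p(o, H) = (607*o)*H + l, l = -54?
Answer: -27617839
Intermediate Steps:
p(o, H) = -54 + 607*H*o (p(o, H) = (607*o)*H - 54 = 607*H*o - 54 = -54 + 607*H*o)
-p(173, 263) = -(-54 + 607*263*173) = -(-54 + 27617893) = -1*27617839 = -27617839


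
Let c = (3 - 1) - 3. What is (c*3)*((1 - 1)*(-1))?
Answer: 0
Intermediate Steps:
c = -1 (c = 2 - 3 = -1)
(c*3)*((1 - 1)*(-1)) = (-1*3)*((1 - 1)*(-1)) = -0*(-1) = -3*0 = 0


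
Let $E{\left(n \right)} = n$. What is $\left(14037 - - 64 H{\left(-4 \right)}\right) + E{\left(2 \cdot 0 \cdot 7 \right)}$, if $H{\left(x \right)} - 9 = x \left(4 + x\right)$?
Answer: $14613$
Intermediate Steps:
$H{\left(x \right)} = 9 + x \left(4 + x\right)$
$\left(14037 - - 64 H{\left(-4 \right)}\right) + E{\left(2 \cdot 0 \cdot 7 \right)} = \left(14037 - - 64 \left(9 + \left(-4\right)^{2} + 4 \left(-4\right)\right)\right) + 2 \cdot 0 \cdot 7 = \left(14037 - - 64 \left(9 + 16 - 16\right)\right) + 0 \cdot 7 = \left(14037 - \left(-64\right) 9\right) + 0 = \left(14037 - -576\right) + 0 = \left(14037 + 576\right) + 0 = 14613 + 0 = 14613$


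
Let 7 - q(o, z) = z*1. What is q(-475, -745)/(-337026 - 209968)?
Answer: -376/273497 ≈ -0.0013748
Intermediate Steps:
q(o, z) = 7 - z
q(-475, -745)/(-337026 - 209968) = (7 - 1*(-745))/(-337026 - 209968) = (7 + 745)/(-546994) = 752*(-1/546994) = -376/273497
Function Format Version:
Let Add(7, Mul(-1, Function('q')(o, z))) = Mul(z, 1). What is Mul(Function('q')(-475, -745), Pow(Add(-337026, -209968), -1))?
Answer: Rational(-376, 273497) ≈ -0.0013748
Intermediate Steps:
Function('q')(o, z) = Add(7, Mul(-1, z)) (Function('q')(o, z) = Add(7, Mul(-1, Mul(z, 1))) = Add(7, Mul(-1, z)))
Mul(Function('q')(-475, -745), Pow(Add(-337026, -209968), -1)) = Mul(Add(7, Mul(-1, -745)), Pow(Add(-337026, -209968), -1)) = Mul(Add(7, 745), Pow(-546994, -1)) = Mul(752, Rational(-1, 546994)) = Rational(-376, 273497)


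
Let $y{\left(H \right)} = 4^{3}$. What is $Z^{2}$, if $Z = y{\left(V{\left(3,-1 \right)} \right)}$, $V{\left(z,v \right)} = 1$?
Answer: $4096$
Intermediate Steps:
$y{\left(H \right)} = 64$
$Z = 64$
$Z^{2} = 64^{2} = 4096$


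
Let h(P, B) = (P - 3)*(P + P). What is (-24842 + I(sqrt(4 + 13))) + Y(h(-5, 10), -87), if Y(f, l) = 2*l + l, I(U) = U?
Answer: -25103 + sqrt(17) ≈ -25099.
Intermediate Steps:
h(P, B) = 2*P*(-3 + P) (h(P, B) = (-3 + P)*(2*P) = 2*P*(-3 + P))
Y(f, l) = 3*l
(-24842 + I(sqrt(4 + 13))) + Y(h(-5, 10), -87) = (-24842 + sqrt(4 + 13)) + 3*(-87) = (-24842 + sqrt(17)) - 261 = -25103 + sqrt(17)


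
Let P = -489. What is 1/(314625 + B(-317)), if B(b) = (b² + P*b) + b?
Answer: 1/569810 ≈ 1.7550e-6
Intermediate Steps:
B(b) = b² - 488*b (B(b) = (b² - 489*b) + b = b² - 488*b)
1/(314625 + B(-317)) = 1/(314625 - 317*(-488 - 317)) = 1/(314625 - 317*(-805)) = 1/(314625 + 255185) = 1/569810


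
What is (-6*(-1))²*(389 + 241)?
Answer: 22680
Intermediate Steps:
(-6*(-1))²*(389 + 241) = 6²*630 = 36*630 = 22680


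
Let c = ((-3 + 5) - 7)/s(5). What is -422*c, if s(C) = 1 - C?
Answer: -1055/2 ≈ -527.50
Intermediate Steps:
c = 5/4 (c = ((-3 + 5) - 7)/(1 - 1*5) = (2 - 7)/(1 - 5) = -5/(-4) = -5*(-¼) = 5/4 ≈ 1.2500)
-422*c = -422*5/4 = -1055/2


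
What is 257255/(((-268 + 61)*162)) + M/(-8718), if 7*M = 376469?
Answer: -102622301/7414659 ≈ -13.840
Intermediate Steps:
M = 376469/7 (M = (1/7)*376469 = 376469/7 ≈ 53781.)
257255/(((-268 + 61)*162)) + M/(-8718) = 257255/(((-268 + 61)*162)) + (376469/7)/(-8718) = 257255/((-207*162)) + (376469/7)*(-1/8718) = 257255/(-33534) - 376469/61026 = 257255*(-1/33534) - 376469/61026 = -11185/1458 - 376469/61026 = -102622301/7414659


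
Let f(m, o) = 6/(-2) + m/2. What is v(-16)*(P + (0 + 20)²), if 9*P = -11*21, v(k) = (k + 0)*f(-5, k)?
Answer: 98824/3 ≈ 32941.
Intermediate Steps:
f(m, o) = -3 + m/2 (f(m, o) = 6*(-½) + m*(½) = -3 + m/2)
v(k) = -11*k/2 (v(k) = (k + 0)*(-3 + (½)*(-5)) = k*(-3 - 5/2) = k*(-11/2) = -11*k/2)
P = -77/3 (P = (-11*21)/9 = (⅑)*(-231) = -77/3 ≈ -25.667)
v(-16)*(P + (0 + 20)²) = (-11/2*(-16))*(-77/3 + (0 + 20)²) = 88*(-77/3 + 20²) = 88*(-77/3 + 400) = 88*(1123/3) = 98824/3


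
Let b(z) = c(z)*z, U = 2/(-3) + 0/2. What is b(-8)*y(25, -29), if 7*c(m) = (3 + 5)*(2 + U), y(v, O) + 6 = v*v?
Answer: -158464/21 ≈ -7545.9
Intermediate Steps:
U = -2/3 (U = 2*(-1/3) + 0*(1/2) = -2/3 + 0 = -2/3 ≈ -0.66667)
y(v, O) = -6 + v**2 (y(v, O) = -6 + v*v = -6 + v**2)
c(m) = 32/21 (c(m) = ((3 + 5)*(2 - 2/3))/7 = (8*(4/3))/7 = (1/7)*(32/3) = 32/21)
b(z) = 32*z/21
b(-8)*y(25, -29) = ((32/21)*(-8))*(-6 + 25**2) = -256*(-6 + 625)/21 = -256/21*619 = -158464/21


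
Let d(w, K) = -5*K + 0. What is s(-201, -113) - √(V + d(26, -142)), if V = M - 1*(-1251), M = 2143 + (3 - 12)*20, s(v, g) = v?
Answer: -201 - 6*√109 ≈ -263.64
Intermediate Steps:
d(w, K) = -5*K
M = 1963 (M = 2143 - 9*20 = 2143 - 180 = 1963)
V = 3214 (V = 1963 - 1*(-1251) = 1963 + 1251 = 3214)
s(-201, -113) - √(V + d(26, -142)) = -201 - √(3214 - 5*(-142)) = -201 - √(3214 + 710) = -201 - √3924 = -201 - 6*√109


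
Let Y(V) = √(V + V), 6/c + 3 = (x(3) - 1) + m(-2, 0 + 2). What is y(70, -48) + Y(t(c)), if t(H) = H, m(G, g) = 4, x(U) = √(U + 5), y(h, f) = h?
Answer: 70 + 2^(¼)*√3 ≈ 72.060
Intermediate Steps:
x(U) = √(5 + U)
c = 3*√2/2 (c = 6/(-3 + ((√(5 + 3) - 1) + 4)) = 6/(-3 + ((√8 - 1) + 4)) = 6/(-3 + ((2*√2 - 1) + 4)) = 6/(-3 + ((-1 + 2*√2) + 4)) = 6/(-3 + (3 + 2*√2)) = 6/((2*√2)) = 6*(√2/4) = 3*√2/2 ≈ 2.1213)
Y(V) = √2*√V (Y(V) = √(2*V) = √2*√V)
y(70, -48) + Y(t(c)) = 70 + √2*√(3*√2/2) = 70 + √2*(2^(¾)*(2*√3)/4) = 70 + 2^(¼)*√3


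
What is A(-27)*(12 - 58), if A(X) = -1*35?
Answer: 1610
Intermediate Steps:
A(X) = -35
A(-27)*(12 - 58) = -35*(12 - 58) = -35*(-46) = 1610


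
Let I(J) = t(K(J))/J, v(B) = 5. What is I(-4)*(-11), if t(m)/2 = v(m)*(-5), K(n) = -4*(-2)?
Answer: -275/2 ≈ -137.50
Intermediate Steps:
K(n) = 8
t(m) = -50 (t(m) = 2*(5*(-5)) = 2*(-25) = -50)
I(J) = -50/J
I(-4)*(-11) = -50/(-4)*(-11) = -50*(-¼)*(-11) = (25/2)*(-11) = -275/2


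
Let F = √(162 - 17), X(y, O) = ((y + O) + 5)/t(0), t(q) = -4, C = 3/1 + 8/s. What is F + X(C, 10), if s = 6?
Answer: -29/6 + √145 ≈ 7.2083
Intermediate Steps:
C = 13/3 (C = 3/1 + 8/6 = 3*1 + 8*(⅙) = 3 + 4/3 = 13/3 ≈ 4.3333)
X(y, O) = -5/4 - O/4 - y/4 (X(y, O) = ((y + O) + 5)/(-4) = ((O + y) + 5)*(-¼) = (5 + O + y)*(-¼) = -5/4 - O/4 - y/4)
F = √145 ≈ 12.042
F + X(C, 10) = √145 + (-5/4 - ¼*10 - ¼*13/3) = √145 + (-5/4 - 5/2 - 13/12) = √145 - 29/6 = -29/6 + √145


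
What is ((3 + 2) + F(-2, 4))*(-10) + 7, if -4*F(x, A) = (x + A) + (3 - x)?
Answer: -51/2 ≈ -25.500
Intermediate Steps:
F(x, A) = -3/4 - A/4 (F(x, A) = -((x + A) + (3 - x))/4 = -((A + x) + (3 - x))/4 = -(3 + A)/4 = -3/4 - A/4)
((3 + 2) + F(-2, 4))*(-10) + 7 = ((3 + 2) + (-3/4 - 1/4*4))*(-10) + 7 = (5 + (-3/4 - 1))*(-10) + 7 = (5 - 7/4)*(-10) + 7 = (13/4)*(-10) + 7 = -65/2 + 7 = -51/2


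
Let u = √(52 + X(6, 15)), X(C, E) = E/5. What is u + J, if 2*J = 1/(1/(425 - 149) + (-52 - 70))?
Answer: -138/33671 + √55 ≈ 7.4121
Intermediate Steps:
X(C, E) = E/5 (X(C, E) = E*(⅕) = E/5)
u = √55 (u = √(52 + (⅕)*15) = √(52 + 3) = √55 ≈ 7.4162)
J = -138/33671 (J = 1/(2*(1/(425 - 149) + (-52 - 70))) = 1/(2*(1/276 - 122)) = 1/(2*(-33671/276)) = (½)*(-276/33671) = -138/33671 ≈ -0.0040985)
u + J = √55 - 138/33671 = -138/33671 + √55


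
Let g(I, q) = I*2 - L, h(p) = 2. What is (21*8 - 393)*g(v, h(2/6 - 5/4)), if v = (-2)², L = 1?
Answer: -1575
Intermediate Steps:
v = 4
g(I, q) = -1 + 2*I (g(I, q) = I*2 - 1*1 = 2*I - 1 = -1 + 2*I)
(21*8 - 393)*g(v, h(2/6 - 5/4)) = (21*8 - 393)*(-1 + 2*4) = (168 - 393)*(-1 + 8) = -225*7 = -1575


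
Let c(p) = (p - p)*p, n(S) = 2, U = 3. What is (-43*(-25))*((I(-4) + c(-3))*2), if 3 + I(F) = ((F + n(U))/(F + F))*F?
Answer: -8600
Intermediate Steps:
c(p) = 0 (c(p) = 0*p = 0)
I(F) = -2 + F/2 (I(F) = -3 + ((F + 2)/(F + F))*F = -3 + ((2 + F)/((2*F)))*F = -3 + ((2 + F)*(1/(2*F)))*F = -3 + ((2 + F)/(2*F))*F = -3 + (1 + F/2) = -2 + F/2)
(-43*(-25))*((I(-4) + c(-3))*2) = (-43*(-25))*(((-2 + (1/2)*(-4)) + 0)*2) = 1075*(((-2 - 2) + 0)*2) = 1075*((-4 + 0)*2) = 1075*(-4*2) = 1075*(-8) = -8600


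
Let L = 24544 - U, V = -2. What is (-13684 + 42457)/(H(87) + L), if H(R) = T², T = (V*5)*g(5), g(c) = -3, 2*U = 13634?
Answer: 9591/6209 ≈ 1.5447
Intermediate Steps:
U = 6817 (U = (½)*13634 = 6817)
L = 17727 (L = 24544 - 1*6817 = 24544 - 6817 = 17727)
T = 30 (T = -2*5*(-3) = -10*(-3) = 30)
H(R) = 900 (H(R) = 30² = 900)
(-13684 + 42457)/(H(87) + L) = (-13684 + 42457)/(900 + 17727) = 28773/18627 = 28773*(1/18627) = 9591/6209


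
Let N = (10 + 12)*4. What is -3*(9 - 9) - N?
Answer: -88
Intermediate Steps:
N = 88 (N = 22*4 = 88)
-3*(9 - 9) - N = -3*(9 - 9) - 1*88 = -3*0 - 88 = 0 - 88 = -88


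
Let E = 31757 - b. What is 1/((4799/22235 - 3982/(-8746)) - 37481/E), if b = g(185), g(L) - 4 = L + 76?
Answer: -3062082263260/1589375442351 ≈ -1.9266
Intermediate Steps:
g(L) = 80 + L (g(L) = 4 + (L + 76) = 4 + (76 + L) = 80 + L)
b = 265 (b = 80 + 185 = 265)
E = 31492 (E = 31757 - 1*265 = 31757 - 265 = 31492)
1/((4799/22235 - 3982/(-8746)) - 37481/E) = 1/((4799/22235 - 3982/(-8746)) - 37481/31492) = 1/((4799*(1/22235) - 3982*(-1/8746)) - 37481*1/31492) = 1/((4799/22235 + 1991/4373) - 37481/31492) = 1/(65255912/97233655 - 37481/31492) = 1/(-1589375442351/3062082263260) = -3062082263260/1589375442351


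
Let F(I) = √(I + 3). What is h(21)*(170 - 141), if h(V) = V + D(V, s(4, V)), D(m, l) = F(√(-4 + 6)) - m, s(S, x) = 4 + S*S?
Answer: 29*√(3 + √2) ≈ 60.929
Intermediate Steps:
F(I) = √(3 + I)
s(S, x) = 4 + S²
D(m, l) = √(3 + √2) - m (D(m, l) = √(3 + √(-4 + 6)) - m = √(3 + √2) - m)
h(V) = √(3 + √2) (h(V) = V + (√(3 + √2) - V) = √(3 + √2))
h(21)*(170 - 141) = √(3 + √2)*(170 - 141) = √(3 + √2)*29 = 29*√(3 + √2)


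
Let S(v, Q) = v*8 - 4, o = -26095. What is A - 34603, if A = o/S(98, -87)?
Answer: -5403287/156 ≈ -34636.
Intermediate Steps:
S(v, Q) = -4 + 8*v (S(v, Q) = 8*v - 4 = -4 + 8*v)
A = -5219/156 (A = -26095/(-4 + 8*98) = -26095/(-4 + 784) = -26095/780 = -26095*1/780 = -5219/156 ≈ -33.455)
A - 34603 = -5219/156 - 34603 = -5403287/156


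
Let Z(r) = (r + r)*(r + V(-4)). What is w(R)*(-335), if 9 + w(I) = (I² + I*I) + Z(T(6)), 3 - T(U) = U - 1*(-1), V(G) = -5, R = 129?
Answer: -11170575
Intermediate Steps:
T(U) = 2 - U (T(U) = 3 - (U - 1*(-1)) = 3 - (U + 1) = 3 - (1 + U) = 3 + (-1 - U) = 2 - U)
Z(r) = 2*r*(-5 + r) (Z(r) = (r + r)*(r - 5) = (2*r)*(-5 + r) = 2*r*(-5 + r))
w(I) = 63 + 2*I² (w(I) = -9 + ((I² + I*I) + 2*(2 - 1*6)*(-5 + (2 - 1*6))) = -9 + ((I² + I²) + 2*(2 - 6)*(-5 + (2 - 6))) = -9 + (2*I² + 2*(-4)*(-5 - 4)) = -9 + (2*I² + 2*(-4)*(-9)) = -9 + (2*I² + 72) = -9 + (72 + 2*I²) = 63 + 2*I²)
w(R)*(-335) = (63 + 2*129²)*(-335) = (63 + 2*16641)*(-335) = (63 + 33282)*(-335) = 33345*(-335) = -11170575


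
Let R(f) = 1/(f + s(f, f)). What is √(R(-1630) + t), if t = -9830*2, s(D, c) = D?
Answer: 3*I*√5803850535/1630 ≈ 140.21*I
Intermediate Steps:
R(f) = 1/(2*f) (R(f) = 1/(f + f) = 1/(2*f))
t = -19660
√(R(-1630) + t) = √((½)/(-1630) - 19660) = √((½)*(-1/1630) - 19660) = √(-1/3260 - 19660) = √(-64091601/3260) = 3*I*√5803850535/1630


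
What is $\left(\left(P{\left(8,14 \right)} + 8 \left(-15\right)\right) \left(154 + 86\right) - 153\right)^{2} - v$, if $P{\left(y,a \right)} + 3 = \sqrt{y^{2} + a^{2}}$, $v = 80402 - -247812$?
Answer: $895134715 - 28486080 \sqrt{65} \approx 6.6547 \cdot 10^{8}$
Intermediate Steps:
$v = 328214$ ($v = 80402 + 247812 = 328214$)
$P{\left(y,a \right)} = -3 + \sqrt{a^{2} + y^{2}}$ ($P{\left(y,a \right)} = -3 + \sqrt{y^{2} + a^{2}} = -3 + \sqrt{a^{2} + y^{2}}$)
$\left(\left(P{\left(8,14 \right)} + 8 \left(-15\right)\right) \left(154 + 86\right) - 153\right)^{2} - v = \left(\left(\left(-3 + \sqrt{14^{2} + 8^{2}}\right) + 8 \left(-15\right)\right) \left(154 + 86\right) - 153\right)^{2} - 328214 = \left(\left(\left(-3 + \sqrt{196 + 64}\right) - 120\right) 240 - 153\right)^{2} - 328214 = \left(\left(\left(-3 + \sqrt{260}\right) - 120\right) 240 - 153\right)^{2} - 328214 = \left(\left(\left(-3 + 2 \sqrt{65}\right) - 120\right) 240 - 153\right)^{2} - 328214 = \left(\left(-123 + 2 \sqrt{65}\right) 240 - 153\right)^{2} - 328214 = \left(\left(-29520 + 480 \sqrt{65}\right) - 153\right)^{2} - 328214 = \left(-29673 + 480 \sqrt{65}\right)^{2} - 328214 = -328214 + \left(-29673 + 480 \sqrt{65}\right)^{2}$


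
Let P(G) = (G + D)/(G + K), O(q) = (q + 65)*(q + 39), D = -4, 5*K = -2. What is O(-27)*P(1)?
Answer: -2280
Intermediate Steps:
K = -2/5 (K = (1/5)*(-2) = -2/5 ≈ -0.40000)
O(q) = (39 + q)*(65 + q) (O(q) = (65 + q)*(39 + q) = (39 + q)*(65 + q))
P(G) = (-4 + G)/(-2/5 + G) (P(G) = (G - 4)/(G - 2/5) = (-4 + G)/(-2/5 + G))
O(-27)*P(1) = (2535 + (-27)**2 + 104*(-27))*(5*(-4 + 1)/(-2 + 5*1)) = (2535 + 729 - 2808)*(5*(-3)/(-2 + 5)) = 456*(5*(-3)/3) = 456*(5*(1/3)*(-3)) = 456*(-5) = -2280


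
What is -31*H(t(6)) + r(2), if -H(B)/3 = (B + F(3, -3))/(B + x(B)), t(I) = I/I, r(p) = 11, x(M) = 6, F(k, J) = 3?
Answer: 449/7 ≈ 64.143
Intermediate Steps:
t(I) = 1
H(B) = -3*(3 + B)/(6 + B) (H(B) = -3*(B + 3)/(B + 6) = -3*(3 + B)/(6 + B))
-31*H(t(6)) + r(2) = -93*(-3 - 1*1)/(6 + 1) + 11 = -93*(-3 - 1)/7 + 11 = -93*(-4)/7 + 11 = -31*(-12/7) + 11 = 372/7 + 11 = 449/7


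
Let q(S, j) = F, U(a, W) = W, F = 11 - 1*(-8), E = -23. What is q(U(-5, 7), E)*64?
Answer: 1216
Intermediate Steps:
F = 19 (F = 11 + 8 = 19)
q(S, j) = 19
q(U(-5, 7), E)*64 = 19*64 = 1216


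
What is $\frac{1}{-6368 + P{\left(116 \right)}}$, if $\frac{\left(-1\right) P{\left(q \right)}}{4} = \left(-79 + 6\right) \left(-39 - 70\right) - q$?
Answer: $- \frac{1}{37732} \approx -2.6503 \cdot 10^{-5}$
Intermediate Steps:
$P{\left(q \right)} = -31828 + 4 q$ ($P{\left(q \right)} = - 4 \left(\left(-79 + 6\right) \left(-39 - 70\right) - q\right) = - 4 \left(\left(-73\right) \left(-109\right) - q\right) = - 4 \left(7957 - q\right) = -31828 + 4 q$)
$\frac{1}{-6368 + P{\left(116 \right)}} = \frac{1}{-6368 + \left(-31828 + 4 \cdot 116\right)} = \frac{1}{-6368 + \left(-31828 + 464\right)} = \frac{1}{-6368 - 31364} = \frac{1}{-37732} = - \frac{1}{37732}$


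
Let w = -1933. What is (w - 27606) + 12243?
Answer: -17296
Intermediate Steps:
(w - 27606) + 12243 = (-1933 - 27606) + 12243 = -29539 + 12243 = -17296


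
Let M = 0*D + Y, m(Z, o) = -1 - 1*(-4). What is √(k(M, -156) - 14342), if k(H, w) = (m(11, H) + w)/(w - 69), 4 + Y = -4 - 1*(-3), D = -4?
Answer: 21*I*√813/5 ≈ 119.76*I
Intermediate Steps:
m(Z, o) = 3 (m(Z, o) = -1 + 4 = 3)
Y = -5 (Y = -4 + (-4 - 1*(-3)) = -4 + (-4 + 3) = -4 - 1 = -5)
M = -5 (M = 0*(-4) - 5 = 0 - 5 = -5)
k(H, w) = (3 + w)/(-69 + w) (k(H, w) = (3 + w)/(w - 69) = (3 + w)/(-69 + w))
√(k(M, -156) - 14342) = √((3 - 156)/(-69 - 156) - 14342) = √(-153/(-225) - 14342) = √(-1/225*(-153) - 14342) = √(17/25 - 14342) = √(-358533/25) = 21*I*√813/5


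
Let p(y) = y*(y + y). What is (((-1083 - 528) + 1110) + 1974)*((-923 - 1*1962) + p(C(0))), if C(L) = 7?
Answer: -4105251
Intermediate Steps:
p(y) = 2*y² (p(y) = y*(2*y) = 2*y²)
(((-1083 - 528) + 1110) + 1974)*((-923 - 1*1962) + p(C(0))) = (((-1083 - 528) + 1110) + 1974)*((-923 - 1*1962) + 2*7²) = ((-1611 + 1110) + 1974)*((-923 - 1962) + 2*49) = (-501 + 1974)*(-2885 + 98) = 1473*(-2787) = -4105251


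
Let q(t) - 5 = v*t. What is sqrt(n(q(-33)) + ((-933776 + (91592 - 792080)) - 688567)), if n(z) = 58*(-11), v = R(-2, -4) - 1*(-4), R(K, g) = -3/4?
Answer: I*sqrt(2323469) ≈ 1524.3*I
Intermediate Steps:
R(K, g) = -3/4 (R(K, g) = -3*1/4 = -3/4)
v = 13/4 (v = -3/4 - 1*(-4) = -3/4 + 4 = 13/4 ≈ 3.2500)
q(t) = 5 + 13*t/4
n(z) = -638
sqrt(n(q(-33)) + ((-933776 + (91592 - 792080)) - 688567)) = sqrt(-638 + ((-933776 + (91592 - 792080)) - 688567)) = sqrt(-638 + ((-933776 - 700488) - 688567)) = sqrt(-638 + (-1634264 - 688567)) = sqrt(-638 - 2322831) = sqrt(-2323469) = I*sqrt(2323469)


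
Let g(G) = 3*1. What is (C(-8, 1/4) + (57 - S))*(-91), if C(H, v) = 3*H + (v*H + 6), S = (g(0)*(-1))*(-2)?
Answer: -2821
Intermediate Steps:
g(G) = 3
S = 6 (S = (3*(-1))*(-2) = -3*(-2) = 6)
C(H, v) = 6 + 3*H + H*v (C(H, v) = 3*H + (H*v + 6) = 3*H + (6 + H*v) = 6 + 3*H + H*v)
(C(-8, 1/4) + (57 - S))*(-91) = ((6 + 3*(-8) - 8/4) + (57 - 1*6))*(-91) = ((6 - 24 - 8*¼) + (57 - 6))*(-91) = ((6 - 24 - 2) + 51)*(-91) = (-20 + 51)*(-91) = 31*(-91) = -2821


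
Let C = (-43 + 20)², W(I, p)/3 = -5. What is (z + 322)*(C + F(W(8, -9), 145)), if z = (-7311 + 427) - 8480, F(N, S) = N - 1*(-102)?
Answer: -9265872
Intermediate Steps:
W(I, p) = -15 (W(I, p) = 3*(-5) = -15)
C = 529 (C = (-23)² = 529)
F(N, S) = 102 + N (F(N, S) = N + 102 = 102 + N)
z = -15364 (z = -6884 - 8480 = -15364)
(z + 322)*(C + F(W(8, -9), 145)) = (-15364 + 322)*(529 + (102 - 15)) = -15042*(529 + 87) = -15042*616 = -9265872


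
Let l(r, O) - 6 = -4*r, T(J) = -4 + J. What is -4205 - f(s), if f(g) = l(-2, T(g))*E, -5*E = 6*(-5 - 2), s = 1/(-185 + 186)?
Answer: -21613/5 ≈ -4322.6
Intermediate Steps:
s = 1 (s = 1/1 = 1)
l(r, O) = 6 - 4*r
E = 42/5 (E = -6*(-5 - 2)/5 = -6*(-7)/5 = -⅕*(-42) = 42/5 ≈ 8.4000)
f(g) = 588/5 (f(g) = (6 - 4*(-2))*(42/5) = (6 + 8)*(42/5) = 14*(42/5) = 588/5)
-4205 - f(s) = -4205 - 1*588/5 = -4205 - 588/5 = -21613/5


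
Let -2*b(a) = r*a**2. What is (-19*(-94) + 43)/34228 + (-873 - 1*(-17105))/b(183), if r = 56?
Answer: 289862443/8023830444 ≈ 0.036125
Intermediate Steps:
b(a) = -28*a**2
(-19*(-94) + 43)/34228 + (-873 - 1*(-17105))/b(183) = (-19*(-94) + 43)/34228 + (-873 - 1*(-17105))/((-28*183**2)) = (1786 + 43)*(1/34228) + (-873 + 17105)/((-28*33489)) = 1829*(1/34228) + 16232/(-937692) = 1829/34228 + 16232*(-1/937692) = 1829/34228 - 4058/234423 = 289862443/8023830444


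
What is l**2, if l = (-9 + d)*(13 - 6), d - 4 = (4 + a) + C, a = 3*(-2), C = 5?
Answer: 196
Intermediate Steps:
a = -6
d = 7 (d = 4 + ((4 - 6) + 5) = 4 + (-2 + 5) = 4 + 3 = 7)
l = -14 (l = (-9 + 7)*(13 - 6) = -2*7 = -14)
l**2 = (-14)**2 = 196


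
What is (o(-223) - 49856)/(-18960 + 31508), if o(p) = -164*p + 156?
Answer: -3282/3137 ≈ -1.0462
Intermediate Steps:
o(p) = 156 - 164*p
(o(-223) - 49856)/(-18960 + 31508) = ((156 - 164*(-223)) - 49856)/(-18960 + 31508) = ((156 + 36572) - 49856)/12548 = (36728 - 49856)*(1/12548) = -13128*1/12548 = -3282/3137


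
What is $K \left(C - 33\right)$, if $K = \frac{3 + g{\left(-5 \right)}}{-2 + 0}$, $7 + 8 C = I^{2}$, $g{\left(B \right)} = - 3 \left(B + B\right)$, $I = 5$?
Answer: $\frac{4059}{8} \approx 507.38$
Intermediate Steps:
$g{\left(B \right)} = - 6 B$ ($g{\left(B \right)} = - 3 \cdot 2 B = - 6 B$)
$C = \frac{9}{4}$ ($C = - \frac{7}{8} + \frac{5^{2}}{8} = - \frac{7}{8} + \frac{1}{8} \cdot 25 = - \frac{7}{8} + \frac{25}{8} = \frac{9}{4} \approx 2.25$)
$K = - \frac{33}{2}$ ($K = \frac{3 - -30}{-2 + 0} = \frac{3 + 30}{-2} = 33 \left(- \frac{1}{2}\right) = - \frac{33}{2} \approx -16.5$)
$K \left(C - 33\right) = - \frac{33 \left(\frac{9}{4} - 33\right)}{2} = \left(- \frac{33}{2}\right) \left(- \frac{123}{4}\right) = \frac{4059}{8}$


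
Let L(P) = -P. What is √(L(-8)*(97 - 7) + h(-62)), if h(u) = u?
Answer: √658 ≈ 25.652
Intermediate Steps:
√(L(-8)*(97 - 7) + h(-62)) = √((-1*(-8))*(97 - 7) - 62) = √(8*90 - 62) = √(720 - 62) = √658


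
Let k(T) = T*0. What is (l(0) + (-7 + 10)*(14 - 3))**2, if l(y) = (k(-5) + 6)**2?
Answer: 4761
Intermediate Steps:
k(T) = 0
l(y) = 36 (l(y) = (0 + 6)**2 = 6**2 = 36)
(l(0) + (-7 + 10)*(14 - 3))**2 = (36 + (-7 + 10)*(14 - 3))**2 = (36 + 3*11)**2 = (36 + 33)**2 = 69**2 = 4761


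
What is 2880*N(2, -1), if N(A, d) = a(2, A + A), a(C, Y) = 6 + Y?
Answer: 28800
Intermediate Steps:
N(A, d) = 6 + 2*A (N(A, d) = 6 + (A + A) = 6 + 2*A)
2880*N(2, -1) = 2880*(6 + 2*2) = 2880*(6 + 4) = 2880*10 = 28800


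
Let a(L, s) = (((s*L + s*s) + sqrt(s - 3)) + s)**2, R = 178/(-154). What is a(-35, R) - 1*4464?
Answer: -99025373655/35153041 + 3854768*I*sqrt(385)/456533 ≈ -2817.0 + 165.67*I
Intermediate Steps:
R = -89/77 (R = 178*(-1/154) = -89/77 ≈ -1.1558)
a(L, s) = (s + s**2 + sqrt(-3 + s) + L*s)**2 (a(L, s) = (((L*s + s**2) + sqrt(-3 + s)) + s)**2 = (((s**2 + L*s) + sqrt(-3 + s)) + s)**2 = ((s**2 + sqrt(-3 + s) + L*s) + s)**2 = (s + s**2 + sqrt(-3 + s) + L*s)**2)
a(-35, R) - 1*4464 = (-89/77 + (-89/77)**2 + sqrt(-3 - 89/77) - 35*(-89/77))**2 - 1*4464 = (-89/77 + 7921/5929 + sqrt(-320/77) + 445/11)**2 - 4464 = (-89/77 + 7921/5929 + 8*I*sqrt(385)/77 + 445/11)**2 - 4464 = (240923/5929 + 8*I*sqrt(385)/77)**2 - 4464 = -4464 + (240923/5929 + 8*I*sqrt(385)/77)**2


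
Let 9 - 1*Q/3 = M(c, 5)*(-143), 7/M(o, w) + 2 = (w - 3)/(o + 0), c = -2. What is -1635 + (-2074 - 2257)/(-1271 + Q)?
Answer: -3666244/2245 ≈ -1633.1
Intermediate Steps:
M(o, w) = 7/(-2 + (-3 + w)/o) (M(o, w) = 7/(-2 + (w - 3)/(o + 0)) = 7/(-2 + (-3 + w)/o))
Q = -974 (Q = 27 - 3*7*(-2)/(-3 + 5 - 2*(-2))*(-143) = 27 - 3*7*(-2)/(-3 + 5 + 4)*(-143) = 27 - 3*7*(-2)/6*(-143) = 27 - 3*7*(-2)*(1/6)*(-143) = 27 - (-7)*(-143) = 27 - 3*1001/3 = 27 - 1001 = -974)
-1635 + (-2074 - 2257)/(-1271 + Q) = -1635 + (-2074 - 2257)/(-1271 - 974) = -1635 - 4331/(-2245) = -1635 - 4331*(-1/2245) = -1635 + 4331/2245 = -3666244/2245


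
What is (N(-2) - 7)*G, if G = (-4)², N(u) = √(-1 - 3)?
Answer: -112 + 32*I ≈ -112.0 + 32.0*I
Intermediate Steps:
N(u) = 2*I (N(u) = √(-4) = 2*I)
G = 16
(N(-2) - 7)*G = (2*I - 7)*16 = (-7 + 2*I)*16 = -112 + 32*I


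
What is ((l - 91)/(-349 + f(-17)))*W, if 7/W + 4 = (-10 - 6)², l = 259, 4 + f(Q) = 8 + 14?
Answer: -14/993 ≈ -0.014099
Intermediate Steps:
f(Q) = 18 (f(Q) = -4 + (8 + 14) = -4 + 22 = 18)
W = 1/36 (W = 7/(-4 + (-10 - 6)²) = 7/(-4 + (-16)²) = 7/(-4 + 256) = 7/252 = 7*(1/252) = 1/36 ≈ 0.027778)
((l - 91)/(-349 + f(-17)))*W = ((259 - 91)/(-349 + 18))*(1/36) = (168/(-331))*(1/36) = (168*(-1/331))*(1/36) = -168/331*1/36 = -14/993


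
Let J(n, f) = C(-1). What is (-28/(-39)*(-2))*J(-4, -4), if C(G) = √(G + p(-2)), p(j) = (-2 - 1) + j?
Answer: -56*I*√6/39 ≈ -3.5172*I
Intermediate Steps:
p(j) = -3 + j
C(G) = √(-5 + G) (C(G) = √(G + (-3 - 2)) = √(G - 5) = √(-5 + G))
J(n, f) = I*√6 (J(n, f) = √(-5 - 1) = √(-6) = I*√6)
(-28/(-39)*(-2))*J(-4, -4) = (-28/(-39)*(-2))*(I*√6) = (-28*(-1/39)*(-2))*(I*√6) = ((28/39)*(-2))*(I*√6) = -56*I*√6/39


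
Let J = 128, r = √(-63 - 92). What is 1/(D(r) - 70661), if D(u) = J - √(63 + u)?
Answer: -1/(70533 + √(63 + I*√155)) ≈ -1.4176e-5 + 1.5685e-10*I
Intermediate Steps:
r = I*√155 (r = √(-155) = I*√155 ≈ 12.45*I)
D(u) = 128 - √(63 + u)
1/(D(r) - 70661) = 1/((128 - √(63 + I*√155)) - 70661) = 1/(-70533 - √(63 + I*√155))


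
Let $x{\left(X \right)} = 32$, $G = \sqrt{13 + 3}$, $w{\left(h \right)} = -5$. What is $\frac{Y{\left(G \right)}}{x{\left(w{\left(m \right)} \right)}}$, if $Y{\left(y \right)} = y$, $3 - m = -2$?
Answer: $\frac{1}{8} \approx 0.125$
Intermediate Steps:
$m = 5$ ($m = 3 - -2 = 3 + 2 = 5$)
$G = 4$ ($G = \sqrt{16} = 4$)
$\frac{Y{\left(G \right)}}{x{\left(w{\left(m \right)} \right)}} = \frac{4}{32} = 4 \cdot \frac{1}{32} = \frac{1}{8}$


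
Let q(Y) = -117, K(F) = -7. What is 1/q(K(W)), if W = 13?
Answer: -1/117 ≈ -0.0085470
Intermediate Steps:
1/q(K(W)) = 1/(-117) = -1/117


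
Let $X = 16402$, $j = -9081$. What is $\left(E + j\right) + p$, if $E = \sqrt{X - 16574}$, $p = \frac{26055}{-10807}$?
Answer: $- \frac{98164422}{10807} + 2 i \sqrt{43} \approx -9083.4 + 13.115 i$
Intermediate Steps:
$p = - \frac{26055}{10807}$ ($p = 26055 \left(- \frac{1}{10807}\right) = - \frac{26055}{10807} \approx -2.4109$)
$E = 2 i \sqrt{43}$ ($E = \sqrt{16402 - 16574} = \sqrt{-172} = 2 i \sqrt{43} \approx 13.115 i$)
$\left(E + j\right) + p = \left(2 i \sqrt{43} - 9081\right) - \frac{26055}{10807} = \left(-9081 + 2 i \sqrt{43}\right) - \frac{26055}{10807} = - \frac{98164422}{10807} + 2 i \sqrt{43}$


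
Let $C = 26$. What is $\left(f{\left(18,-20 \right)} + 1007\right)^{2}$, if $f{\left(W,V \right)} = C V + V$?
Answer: $218089$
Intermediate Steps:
$f{\left(W,V \right)} = 27 V$ ($f{\left(W,V \right)} = 26 V + V = 27 V$)
$\left(f{\left(18,-20 \right)} + 1007\right)^{2} = \left(27 \left(-20\right) + 1007\right)^{2} = \left(-540 + 1007\right)^{2} = 467^{2} = 218089$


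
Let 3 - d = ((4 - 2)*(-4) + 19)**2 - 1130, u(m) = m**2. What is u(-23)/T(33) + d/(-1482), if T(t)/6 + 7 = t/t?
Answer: -136735/8892 ≈ -15.377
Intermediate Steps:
T(t) = -36 (T(t) = -42 + 6*(t/t) = -42 + 6*1 = -42 + 6 = -36)
d = 1012 (d = 3 - (((4 - 2)*(-4) + 19)**2 - 1130) = 3 - ((2*(-4) + 19)**2 - 1130) = 3 - ((-8 + 19)**2 - 1130) = 3 - (11**2 - 1130) = 3 - (121 - 1130) = 3 - 1*(-1009) = 3 + 1009 = 1012)
u(-23)/T(33) + d/(-1482) = (-23)**2/(-36) + 1012/(-1482) = 529*(-1/36) + 1012*(-1/1482) = -529/36 - 506/741 = -136735/8892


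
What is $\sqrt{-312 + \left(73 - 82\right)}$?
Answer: $i \sqrt{321} \approx 17.916 i$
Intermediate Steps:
$\sqrt{-312 + \left(73 - 82\right)} = \sqrt{-312 - 9} = \sqrt{-321} = i \sqrt{321}$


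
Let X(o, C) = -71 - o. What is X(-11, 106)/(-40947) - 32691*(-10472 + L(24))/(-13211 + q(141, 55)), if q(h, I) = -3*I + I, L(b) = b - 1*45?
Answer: -668852950981/25974047 ≈ -25751.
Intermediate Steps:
L(b) = -45 + b (L(b) = b - 45 = -45 + b)
q(h, I) = -2*I
X(-11, 106)/(-40947) - 32691*(-10472 + L(24))/(-13211 + q(141, 55)) = (-71 - 1*(-11))/(-40947) - 32691*(-10472 + (-45 + 24))/(-13211 - 2*55) = (-71 + 11)*(-1/40947) - 32691*(-10472 - 21)/(-13211 - 110) = -60*(-1/40947) - 32691/((-13321/(-10493))) = 20/13649 - 32691/((-13321*(-1/10493))) = 20/13649 - 32691/1903/1499 = 20/13649 - 32691*1499/1903 = 20/13649 - 49003809/1903 = -668852950981/25974047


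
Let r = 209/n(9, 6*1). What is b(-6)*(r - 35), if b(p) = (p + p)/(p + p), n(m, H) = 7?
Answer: -36/7 ≈ -5.1429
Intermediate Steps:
r = 209/7 ≈ 29.857
b(p) = 1 (b(p) = (2*p)/((2*p)) = (2*p)*(1/(2*p)) = 1)
b(-6)*(r - 35) = 1*(209/7 - 35) = 1*(-36/7) = -36/7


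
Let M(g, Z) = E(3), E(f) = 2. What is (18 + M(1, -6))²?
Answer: 400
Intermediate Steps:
M(g, Z) = 2
(18 + M(1, -6))² = (18 + 2)² = 20² = 400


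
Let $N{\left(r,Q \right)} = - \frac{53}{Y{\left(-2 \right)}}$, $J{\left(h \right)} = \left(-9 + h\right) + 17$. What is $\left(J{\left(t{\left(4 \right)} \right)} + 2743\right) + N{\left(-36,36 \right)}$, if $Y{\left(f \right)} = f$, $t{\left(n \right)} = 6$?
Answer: $\frac{5567}{2} \approx 2783.5$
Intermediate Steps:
$J{\left(h \right)} = 8 + h$
$N{\left(r,Q \right)} = \frac{53}{2}$ ($N{\left(r,Q \right)} = - \frac{53}{-2} = \left(-53\right) \left(- \frac{1}{2}\right) = \frac{53}{2}$)
$\left(J{\left(t{\left(4 \right)} \right)} + 2743\right) + N{\left(-36,36 \right)} = \left(\left(8 + 6\right) + 2743\right) + \frac{53}{2} = \left(14 + 2743\right) + \frac{53}{2} = 2757 + \frac{53}{2} = \frac{5567}{2}$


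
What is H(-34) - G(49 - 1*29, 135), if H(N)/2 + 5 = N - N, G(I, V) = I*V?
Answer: -2710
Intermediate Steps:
H(N) = -10 (H(N) = -10 + 2*(N - N) = -10 + 2*0 = -10 + 0 = -10)
H(-34) - G(49 - 1*29, 135) = -10 - (49 - 1*29)*135 = -10 - (49 - 29)*135 = -10 - 20*135 = -10 - 1*2700 = -10 - 2700 = -2710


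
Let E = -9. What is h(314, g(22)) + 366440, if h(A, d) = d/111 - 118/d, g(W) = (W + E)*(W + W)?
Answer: 11633161283/31746 ≈ 3.6645e+5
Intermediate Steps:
g(W) = 2*W*(-9 + W) (g(W) = (W - 9)*(W + W) = (-9 + W)*(2*W) = 2*W*(-9 + W))
h(A, d) = -118/d + d/111 (h(A, d) = d*(1/111) - 118/d = d/111 - 118/d = -118/d + d/111)
h(314, g(22)) + 366440 = (-118*1/(44*(-9 + 22)) + (2*22*(-9 + 22))/111) + 366440 = (-118/(2*22*13) + (2*22*13)/111) + 366440 = (-118/572 + (1/111)*572) + 366440 = (-118*1/572 + 572/111) + 366440 = (-59/286 + 572/111) + 366440 = 157043/31746 + 366440 = 11633161283/31746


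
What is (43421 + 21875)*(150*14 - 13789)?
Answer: -763244944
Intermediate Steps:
(43421 + 21875)*(150*14 - 13789) = 65296*(2100 - 13789) = 65296*(-11689) = -763244944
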